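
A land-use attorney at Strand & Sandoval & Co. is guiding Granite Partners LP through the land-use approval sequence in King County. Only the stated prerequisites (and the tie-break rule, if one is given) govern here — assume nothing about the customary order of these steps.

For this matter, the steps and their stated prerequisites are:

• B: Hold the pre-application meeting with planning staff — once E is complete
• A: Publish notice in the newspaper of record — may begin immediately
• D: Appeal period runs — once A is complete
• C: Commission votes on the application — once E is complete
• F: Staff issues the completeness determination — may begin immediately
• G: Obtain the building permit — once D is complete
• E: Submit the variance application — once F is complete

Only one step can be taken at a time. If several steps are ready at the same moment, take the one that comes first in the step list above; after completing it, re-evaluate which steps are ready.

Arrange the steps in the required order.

A, D, F, G, E, B, C

A and F have no prerequisites; A is listed earlier, so A is first.
D now also ready, so the ready set is {D, F}; D is listed earlier → D.
G now also ready, so the ready set is {F, G}; F is listed earlier → F.
E now also ready, so the ready set is {G, E}; G is listed earlier → G.
E is the only step now ready → E.
B and C are both available; B is listed earlier → B.
Next only C has its prerequisites met → C.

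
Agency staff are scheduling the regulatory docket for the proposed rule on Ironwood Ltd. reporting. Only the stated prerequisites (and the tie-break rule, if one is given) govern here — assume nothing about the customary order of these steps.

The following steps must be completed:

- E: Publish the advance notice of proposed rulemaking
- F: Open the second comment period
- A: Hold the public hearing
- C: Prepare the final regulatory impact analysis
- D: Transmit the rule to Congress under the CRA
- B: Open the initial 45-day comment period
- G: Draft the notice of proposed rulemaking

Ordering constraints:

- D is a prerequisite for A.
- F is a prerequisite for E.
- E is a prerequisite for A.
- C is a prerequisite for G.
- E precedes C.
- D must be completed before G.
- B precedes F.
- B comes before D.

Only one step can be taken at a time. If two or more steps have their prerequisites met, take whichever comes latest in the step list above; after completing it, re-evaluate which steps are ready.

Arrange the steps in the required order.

B, D, F, E, C, G, A

Only B has no prerequisites, so it is first.
Now D and F have their prerequisites met. D is listed later, so D next.
Next only F has its prerequisites met → F.
Next only E has its prerequisites met → E.
Ready: C and A. C is listed later → C.
G now also ready, so the ready set is {G, A}; G is listed later → G.
A is the only step now ready → A.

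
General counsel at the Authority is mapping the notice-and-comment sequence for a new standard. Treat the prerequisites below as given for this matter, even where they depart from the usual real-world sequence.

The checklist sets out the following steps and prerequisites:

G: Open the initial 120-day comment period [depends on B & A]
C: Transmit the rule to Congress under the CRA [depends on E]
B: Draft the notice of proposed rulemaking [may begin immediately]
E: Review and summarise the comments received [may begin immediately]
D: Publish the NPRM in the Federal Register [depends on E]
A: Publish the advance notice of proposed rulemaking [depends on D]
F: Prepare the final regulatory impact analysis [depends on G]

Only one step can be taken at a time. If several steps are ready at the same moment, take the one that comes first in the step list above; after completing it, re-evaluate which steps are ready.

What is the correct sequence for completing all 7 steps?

B → E → C → D → A → G → F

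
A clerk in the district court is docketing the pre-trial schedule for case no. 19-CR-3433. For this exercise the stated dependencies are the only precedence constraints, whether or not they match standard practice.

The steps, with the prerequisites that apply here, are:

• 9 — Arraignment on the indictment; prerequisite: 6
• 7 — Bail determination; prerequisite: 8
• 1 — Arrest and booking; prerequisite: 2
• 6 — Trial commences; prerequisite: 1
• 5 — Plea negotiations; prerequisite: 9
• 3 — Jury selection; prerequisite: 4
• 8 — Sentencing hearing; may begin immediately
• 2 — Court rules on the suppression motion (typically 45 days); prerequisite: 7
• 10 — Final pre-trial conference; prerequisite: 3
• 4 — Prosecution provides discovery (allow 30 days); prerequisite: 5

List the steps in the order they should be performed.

8, 7, 2, 1, 6, 9, 5, 4, 3, 10

8 is the only step with nothing outstanding, so it goes first.
Next only 7 has its prerequisites met → 7.
2 needed 7, now all done → 2.
1 is the only step now ready → 1.
That leaves 6 as the only ready step → 6.
Next only 9 has its prerequisites met → 9.
Next only 5 has its prerequisites met → 5.
4 needed 5, now all done → 4.
3 is the only step now ready → 3.
Next only 10 has its prerequisites met → 10.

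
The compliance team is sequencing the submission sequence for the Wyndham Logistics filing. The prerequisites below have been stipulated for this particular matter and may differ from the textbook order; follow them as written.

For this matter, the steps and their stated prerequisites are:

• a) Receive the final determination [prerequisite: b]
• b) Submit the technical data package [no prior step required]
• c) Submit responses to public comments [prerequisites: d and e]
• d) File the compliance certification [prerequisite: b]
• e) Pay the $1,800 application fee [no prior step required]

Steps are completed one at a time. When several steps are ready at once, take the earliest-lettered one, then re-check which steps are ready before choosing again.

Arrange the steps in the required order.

b a d e c

b and e have no prerequisites; b has the earlier label, so b is first.
Now a, d and e have their prerequisites met. a has the earlier label, so a next.
Ready: d and e. d has the earlier label → d.
e is the only step now ready → e.
Next only c has its prerequisites met → c.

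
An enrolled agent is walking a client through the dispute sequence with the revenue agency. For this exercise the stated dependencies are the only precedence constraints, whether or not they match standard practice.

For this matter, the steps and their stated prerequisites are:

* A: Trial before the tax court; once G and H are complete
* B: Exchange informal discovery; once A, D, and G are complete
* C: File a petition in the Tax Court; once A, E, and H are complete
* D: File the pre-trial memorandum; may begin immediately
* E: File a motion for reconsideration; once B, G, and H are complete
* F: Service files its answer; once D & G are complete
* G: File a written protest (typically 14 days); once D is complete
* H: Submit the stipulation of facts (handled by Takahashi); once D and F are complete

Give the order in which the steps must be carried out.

D, G, F, H, A, B, E, C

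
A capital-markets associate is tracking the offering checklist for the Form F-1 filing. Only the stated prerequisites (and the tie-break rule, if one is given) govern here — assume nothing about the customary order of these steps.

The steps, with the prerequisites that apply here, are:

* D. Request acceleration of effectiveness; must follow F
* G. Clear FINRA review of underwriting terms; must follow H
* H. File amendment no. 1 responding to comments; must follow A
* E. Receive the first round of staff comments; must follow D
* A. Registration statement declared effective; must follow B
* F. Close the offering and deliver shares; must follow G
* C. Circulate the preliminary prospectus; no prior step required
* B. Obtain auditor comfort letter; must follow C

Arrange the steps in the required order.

C, B, A, H, G, F, D, E

Only C has no prerequisites, so it is first.
Next only B has its prerequisites met → B.
Next only A has its prerequisites met → A.
H needed A, now all done → H.
G needed H, now all done → G.
F needed G, now all done → F.
D needed F, now all done → D.
That leaves E as the only ready step → E.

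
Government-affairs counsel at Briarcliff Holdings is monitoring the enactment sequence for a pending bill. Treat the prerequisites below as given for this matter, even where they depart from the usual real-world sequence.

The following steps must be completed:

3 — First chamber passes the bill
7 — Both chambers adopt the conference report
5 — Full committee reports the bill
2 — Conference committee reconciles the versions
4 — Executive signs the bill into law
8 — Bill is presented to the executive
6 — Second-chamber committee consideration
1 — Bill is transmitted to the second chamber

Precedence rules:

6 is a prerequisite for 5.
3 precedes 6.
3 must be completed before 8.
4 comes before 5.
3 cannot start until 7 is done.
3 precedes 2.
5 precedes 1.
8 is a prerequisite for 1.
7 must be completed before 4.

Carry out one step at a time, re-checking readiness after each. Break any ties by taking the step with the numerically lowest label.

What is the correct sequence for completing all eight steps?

7, 3, 2, 4, 6, 5, 8, 1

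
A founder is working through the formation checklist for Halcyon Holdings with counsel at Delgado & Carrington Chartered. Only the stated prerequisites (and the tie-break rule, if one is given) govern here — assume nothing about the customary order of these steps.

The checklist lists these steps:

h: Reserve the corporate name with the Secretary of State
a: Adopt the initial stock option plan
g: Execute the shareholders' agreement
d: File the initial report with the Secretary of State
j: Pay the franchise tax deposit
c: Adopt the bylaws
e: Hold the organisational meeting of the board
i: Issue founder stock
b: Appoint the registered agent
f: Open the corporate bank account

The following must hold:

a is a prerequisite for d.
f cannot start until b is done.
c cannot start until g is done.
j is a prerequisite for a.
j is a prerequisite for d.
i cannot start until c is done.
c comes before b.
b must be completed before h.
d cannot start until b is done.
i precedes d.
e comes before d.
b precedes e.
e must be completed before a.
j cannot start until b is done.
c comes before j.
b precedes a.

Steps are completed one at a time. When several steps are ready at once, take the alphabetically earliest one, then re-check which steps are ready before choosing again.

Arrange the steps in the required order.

g, c, b, e, f, h, i, j, a, d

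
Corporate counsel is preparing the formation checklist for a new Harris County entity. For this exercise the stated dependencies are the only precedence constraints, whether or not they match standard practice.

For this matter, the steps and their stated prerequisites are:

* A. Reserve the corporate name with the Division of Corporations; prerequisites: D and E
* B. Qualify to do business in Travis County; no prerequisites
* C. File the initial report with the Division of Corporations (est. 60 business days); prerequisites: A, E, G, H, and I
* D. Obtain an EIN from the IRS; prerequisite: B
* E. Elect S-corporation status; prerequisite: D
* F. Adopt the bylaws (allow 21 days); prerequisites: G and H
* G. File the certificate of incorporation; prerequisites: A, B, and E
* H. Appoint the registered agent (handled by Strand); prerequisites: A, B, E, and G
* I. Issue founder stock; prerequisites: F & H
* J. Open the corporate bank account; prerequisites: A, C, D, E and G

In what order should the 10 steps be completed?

B is the only step with nothing outstanding, so it goes first.
D is the only step now ready → D.
E is the only step now ready → E.
Next only A has its prerequisites met → A.
That leaves G as the only ready step → G.
H needed A, B, E and G, now all done → H.
F needed G and H, now all done → F.
I needed F and H, now all done → I.
C needed A, E, G, H and I, now all done → C.
That leaves J as the only ready step → J.

B → D → E → A → G → H → F → I → C → J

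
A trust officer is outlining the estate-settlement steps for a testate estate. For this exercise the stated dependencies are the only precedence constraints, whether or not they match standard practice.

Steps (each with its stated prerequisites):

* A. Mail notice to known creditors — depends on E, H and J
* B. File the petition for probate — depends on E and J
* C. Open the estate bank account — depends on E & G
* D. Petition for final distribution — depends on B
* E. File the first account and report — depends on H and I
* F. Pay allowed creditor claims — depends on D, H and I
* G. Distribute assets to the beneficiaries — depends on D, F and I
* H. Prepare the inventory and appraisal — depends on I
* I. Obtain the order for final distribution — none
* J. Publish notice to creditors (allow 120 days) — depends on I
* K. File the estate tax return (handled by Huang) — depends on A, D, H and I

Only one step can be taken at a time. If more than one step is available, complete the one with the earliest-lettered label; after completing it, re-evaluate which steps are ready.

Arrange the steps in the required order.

I has no prerequisites → I first.
Ready: H and J. H has the earlier label → H.
Ready: E and J. E has the earlier label → E.
J is the only step now ready → J.
Now A and B have their prerequisites met. A has the earlier label, so A next.
B needed E and J, now all done → B.
That leaves D as the only ready step → D.
Ready: F and K. F has the earlier label → F.
G now also ready, so the ready set is {G, K}; G has the earlier label → G.
Now C and K have their prerequisites met. C has the earlier label, so C next.
K needed A, D, H and I, now all done → K.

I, H, E, J, A, B, D, F, G, C, K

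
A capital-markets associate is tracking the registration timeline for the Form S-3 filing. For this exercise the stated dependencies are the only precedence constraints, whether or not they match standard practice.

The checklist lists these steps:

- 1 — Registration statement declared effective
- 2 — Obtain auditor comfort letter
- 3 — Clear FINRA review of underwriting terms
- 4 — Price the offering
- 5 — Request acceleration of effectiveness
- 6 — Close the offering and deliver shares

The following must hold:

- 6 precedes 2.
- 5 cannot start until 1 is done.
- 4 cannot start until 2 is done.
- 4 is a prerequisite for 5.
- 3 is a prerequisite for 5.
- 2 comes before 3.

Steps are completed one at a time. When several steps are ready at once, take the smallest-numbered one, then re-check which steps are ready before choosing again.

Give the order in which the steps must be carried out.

1, 6, 2, 3, 4, 5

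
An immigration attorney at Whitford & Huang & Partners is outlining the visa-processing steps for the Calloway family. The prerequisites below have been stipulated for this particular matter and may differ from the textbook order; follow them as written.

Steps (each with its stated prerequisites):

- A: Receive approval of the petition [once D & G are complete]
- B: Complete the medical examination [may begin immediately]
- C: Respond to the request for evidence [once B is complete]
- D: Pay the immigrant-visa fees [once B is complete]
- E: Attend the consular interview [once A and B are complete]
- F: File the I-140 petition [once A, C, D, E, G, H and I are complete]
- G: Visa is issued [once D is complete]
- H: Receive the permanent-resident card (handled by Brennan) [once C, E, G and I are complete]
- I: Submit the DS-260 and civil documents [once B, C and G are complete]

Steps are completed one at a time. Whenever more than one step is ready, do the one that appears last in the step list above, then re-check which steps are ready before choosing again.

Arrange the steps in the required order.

B is the only step with nothing outstanding, so it goes first.
Ready: D and C. D is listed later → D.
G and C are both available; G is listed later → G.
Now C and A have their prerequisites met. C is listed later, so C next.
I now also ready, so the ready set is {I, A}; I is listed later → I.
A needed G and D, now all done → A.
That leaves E as the only ready step → E.
Next only H has its prerequisites met → H.
F needed I, H, G, E, D, C and A, now all done → F.

B, D, G, C, I, A, E, H, F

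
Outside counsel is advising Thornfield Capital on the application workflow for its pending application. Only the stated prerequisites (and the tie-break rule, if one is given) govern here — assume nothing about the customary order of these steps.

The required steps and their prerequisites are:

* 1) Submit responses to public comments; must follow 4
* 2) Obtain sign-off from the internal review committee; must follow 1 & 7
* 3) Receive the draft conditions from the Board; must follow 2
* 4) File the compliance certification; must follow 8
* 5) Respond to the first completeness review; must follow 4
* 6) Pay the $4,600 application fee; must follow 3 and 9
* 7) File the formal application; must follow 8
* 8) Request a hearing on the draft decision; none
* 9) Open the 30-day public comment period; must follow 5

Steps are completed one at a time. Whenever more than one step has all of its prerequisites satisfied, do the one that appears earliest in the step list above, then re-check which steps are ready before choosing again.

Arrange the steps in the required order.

8 4 1 5 7 2 3 9 6

8 has no prerequisites → 8 first.
Now 4 and 7 have their prerequisites met. 4 is listed earlier, so 4 next.
1 and 5 now also ready, so the ready set is {1, 5, 7}; 1 is listed earlier → 1.
Now 5 and 7 have their prerequisites met. 5 is listed earlier, so 5 next.
Now 7 and 9 have their prerequisites met. 7 is listed earlier, so 7 next.
2 now also ready, so the ready set is {2, 9}; 2 is listed earlier → 2.
3 now also ready, so the ready set is {3, 9}; 3 is listed earlier → 3.
9 needed 5, now all done → 9.
6 is the only step now ready → 6.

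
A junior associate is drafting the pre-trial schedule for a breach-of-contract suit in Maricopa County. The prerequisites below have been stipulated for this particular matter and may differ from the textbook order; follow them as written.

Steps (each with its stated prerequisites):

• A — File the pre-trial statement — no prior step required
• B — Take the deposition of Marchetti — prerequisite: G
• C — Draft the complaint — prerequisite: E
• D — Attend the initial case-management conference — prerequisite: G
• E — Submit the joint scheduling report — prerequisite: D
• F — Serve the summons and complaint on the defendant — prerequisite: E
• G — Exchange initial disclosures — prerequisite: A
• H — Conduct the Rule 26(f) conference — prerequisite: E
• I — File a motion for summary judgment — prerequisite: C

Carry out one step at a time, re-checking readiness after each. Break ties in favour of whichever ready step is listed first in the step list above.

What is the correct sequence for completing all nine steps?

Only A has no prerequisites, so it is first.
G needed A, now all done → G.
B and D are both available; B is listed earlier → B.
Next only D has its prerequisites met → D.
That leaves E as the only ready step → E.
C, F and H are all available; C is listed earlier → C.
Now F, H and I have their prerequisites met. F is listed earlier, so F next.
Ready: H and I. H is listed earlier → H.
Next only I has its prerequisites met → I.

A, G, B, D, E, C, F, H, I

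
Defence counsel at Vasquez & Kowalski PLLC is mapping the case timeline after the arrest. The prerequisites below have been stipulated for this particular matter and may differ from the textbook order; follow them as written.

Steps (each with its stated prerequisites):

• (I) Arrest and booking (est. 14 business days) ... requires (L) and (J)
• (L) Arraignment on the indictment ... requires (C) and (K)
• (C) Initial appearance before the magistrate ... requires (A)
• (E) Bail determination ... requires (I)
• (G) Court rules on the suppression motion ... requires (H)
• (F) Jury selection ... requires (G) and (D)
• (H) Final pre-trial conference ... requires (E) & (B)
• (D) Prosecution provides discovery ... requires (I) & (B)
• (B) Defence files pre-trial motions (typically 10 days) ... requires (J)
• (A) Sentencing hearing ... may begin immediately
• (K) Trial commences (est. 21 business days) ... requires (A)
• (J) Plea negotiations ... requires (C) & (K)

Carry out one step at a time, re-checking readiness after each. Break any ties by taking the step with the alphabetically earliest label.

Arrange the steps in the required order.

(A), (C), (K), (J), (B), (L), (I), (D), (E), (H), (G), (F)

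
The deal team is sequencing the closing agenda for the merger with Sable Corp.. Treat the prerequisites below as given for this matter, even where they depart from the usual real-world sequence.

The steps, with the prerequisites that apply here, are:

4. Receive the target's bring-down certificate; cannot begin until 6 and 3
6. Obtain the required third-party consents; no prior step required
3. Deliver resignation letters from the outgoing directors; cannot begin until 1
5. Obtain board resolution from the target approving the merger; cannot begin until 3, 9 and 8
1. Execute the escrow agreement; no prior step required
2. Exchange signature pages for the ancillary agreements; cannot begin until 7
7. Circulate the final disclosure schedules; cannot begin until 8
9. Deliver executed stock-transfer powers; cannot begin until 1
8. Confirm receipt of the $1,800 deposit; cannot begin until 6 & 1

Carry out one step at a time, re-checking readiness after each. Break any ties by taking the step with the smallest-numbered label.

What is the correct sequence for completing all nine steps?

1 → 3 → 6 → 4 → 8 → 7 → 2 → 9 → 5

1 and 6 have no prerequisites; 1 has the earlier label, so 1 is first.
3 and 9 now also ready, so the ready set is {3, 6, 9}; 3 has the earlier label → 3.
Now 6 and 9 have their prerequisites met. 6 has the earlier label, so 6 next.
Ready: 4, 8 and 9. 4 has the earlier label → 4.
Ready: 8 and 9. 8 has the earlier label → 8.
Now 7 and 9 have their prerequisites met. 7 has the earlier label, so 7 next.
Now 2 and 9 have their prerequisites met. 2 has the earlier label, so 2 next.
That leaves 9 as the only ready step → 9.
Next only 5 has its prerequisites met → 5.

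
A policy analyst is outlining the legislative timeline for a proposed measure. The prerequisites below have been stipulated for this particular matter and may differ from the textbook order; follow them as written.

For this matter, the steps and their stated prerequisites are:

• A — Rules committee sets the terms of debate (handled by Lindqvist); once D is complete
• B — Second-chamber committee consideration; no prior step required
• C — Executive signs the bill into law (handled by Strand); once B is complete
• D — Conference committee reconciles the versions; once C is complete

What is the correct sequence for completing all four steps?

Only B has no prerequisites, so it is first.
C needed B, now all done → C.
D needed C, now all done → D.
A needed D, now all done → A.

B → C → D → A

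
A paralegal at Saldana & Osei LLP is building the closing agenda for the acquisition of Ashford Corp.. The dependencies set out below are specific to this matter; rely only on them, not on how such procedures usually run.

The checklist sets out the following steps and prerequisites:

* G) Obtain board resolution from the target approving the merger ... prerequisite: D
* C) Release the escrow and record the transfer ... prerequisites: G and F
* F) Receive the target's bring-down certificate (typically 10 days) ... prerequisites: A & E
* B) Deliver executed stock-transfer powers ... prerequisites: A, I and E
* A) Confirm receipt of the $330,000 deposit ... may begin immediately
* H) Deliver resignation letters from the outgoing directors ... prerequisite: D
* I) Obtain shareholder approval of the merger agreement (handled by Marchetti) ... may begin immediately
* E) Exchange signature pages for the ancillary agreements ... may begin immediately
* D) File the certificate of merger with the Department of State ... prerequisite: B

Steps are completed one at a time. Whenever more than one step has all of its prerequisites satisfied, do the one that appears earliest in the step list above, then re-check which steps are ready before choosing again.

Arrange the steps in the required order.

Nothing is required for A, I and E. A is listed earlier → A first.
Now I and E have their prerequisites met. I is listed earlier, so I next.
Next only E has its prerequisites met → E.
Ready: F and B. F is listed earlier → F.
B needed A, I and E, now all done → B.
D needed B, now all done → D.
G and H are both available; G is listed earlier → G.
Now C and H have their prerequisites met. C is listed earlier, so C next.
H needed D, now all done → H.

A, I, E, F, B, D, G, C, H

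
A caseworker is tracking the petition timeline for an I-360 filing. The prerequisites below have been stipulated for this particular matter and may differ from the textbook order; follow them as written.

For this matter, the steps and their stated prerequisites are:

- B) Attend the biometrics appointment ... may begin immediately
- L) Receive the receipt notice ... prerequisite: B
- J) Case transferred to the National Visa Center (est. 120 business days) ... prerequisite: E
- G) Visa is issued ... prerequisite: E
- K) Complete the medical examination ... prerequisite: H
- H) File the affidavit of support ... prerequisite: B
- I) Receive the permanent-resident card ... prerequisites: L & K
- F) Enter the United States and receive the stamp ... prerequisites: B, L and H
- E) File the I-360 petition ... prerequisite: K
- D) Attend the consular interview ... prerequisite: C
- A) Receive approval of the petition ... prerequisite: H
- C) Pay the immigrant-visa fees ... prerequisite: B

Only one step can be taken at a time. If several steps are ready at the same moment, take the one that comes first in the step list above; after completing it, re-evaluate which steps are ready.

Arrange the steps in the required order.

B is the only step with nothing outstanding, so it goes first.
Ready: L, H and C. L is listed earlier → L.
Ready: H and C. H is listed earlier → H.
K, F, A and C are all available; K is listed earlier → K.
I and E now also ready, so the ready set is {I, F, E, A, C}; I is listed earlier → I.
Ready: F, E, A and C. F is listed earlier → F.
Ready: E, A and C. E is listed earlier → E.
Now J, G, A and C have their prerequisites met. J is listed earlier, so J next.
Ready: G, A and C. G is listed earlier → G.
A and C are both available; A is listed earlier → A.
Next only C has its prerequisites met → C.
D needed C, now all done → D.

B L H K I F E J G A C D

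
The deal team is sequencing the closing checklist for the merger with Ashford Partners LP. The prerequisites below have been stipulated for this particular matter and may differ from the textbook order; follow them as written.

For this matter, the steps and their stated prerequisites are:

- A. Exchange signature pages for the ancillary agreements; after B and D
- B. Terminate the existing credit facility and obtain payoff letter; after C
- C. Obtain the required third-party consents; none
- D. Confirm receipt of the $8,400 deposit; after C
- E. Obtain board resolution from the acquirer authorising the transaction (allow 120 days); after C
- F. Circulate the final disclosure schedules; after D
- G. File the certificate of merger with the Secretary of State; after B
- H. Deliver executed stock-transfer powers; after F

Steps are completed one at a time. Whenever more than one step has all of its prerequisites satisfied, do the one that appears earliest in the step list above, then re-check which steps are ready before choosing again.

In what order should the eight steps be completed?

Only C has no prerequisites, so it is first.
B, D and E are all available; B is listed earlier → B.
G now also ready, so the ready set is {D, E, G}; D is listed earlier → D.
A, E, F and G are all available; A is listed earlier → A.
E, F and G are all available; E is listed earlier → E.
F and G are both available; F is listed earlier → F.
G and H are both available; G is listed earlier → G.
H needed F, now all done → H.

C → B → D → A → E → F → G → H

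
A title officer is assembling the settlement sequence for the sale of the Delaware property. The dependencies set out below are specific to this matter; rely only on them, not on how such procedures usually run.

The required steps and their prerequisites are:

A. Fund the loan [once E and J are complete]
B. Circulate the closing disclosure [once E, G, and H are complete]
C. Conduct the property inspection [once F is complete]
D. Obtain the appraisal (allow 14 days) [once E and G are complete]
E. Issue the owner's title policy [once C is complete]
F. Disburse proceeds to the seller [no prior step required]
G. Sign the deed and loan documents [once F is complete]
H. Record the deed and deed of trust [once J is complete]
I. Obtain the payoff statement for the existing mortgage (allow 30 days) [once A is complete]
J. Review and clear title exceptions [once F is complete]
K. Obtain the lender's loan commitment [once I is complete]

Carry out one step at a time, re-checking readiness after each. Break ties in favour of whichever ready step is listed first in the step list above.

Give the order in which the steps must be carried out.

F has no prerequisites → F first.
Now C, G and J have their prerequisites met. C is listed earlier, so C next.
Ready: E, G and J. E is listed earlier → E.
Now G and J have their prerequisites met. G is listed earlier, so G next.
D now also ready, so the ready set is {D, J}; D is listed earlier → D.
That leaves J as the only ready step → J.
A and H are both available; A is listed earlier → A.
I now also ready, so the ready set is {H, I}; H is listed earlier → H.
B now also ready, so the ready set is {B, I}; B is listed earlier → B.
That leaves I as the only ready step → I.
K needed I, now all done → K.

F, C, E, G, D, J, A, H, B, I, K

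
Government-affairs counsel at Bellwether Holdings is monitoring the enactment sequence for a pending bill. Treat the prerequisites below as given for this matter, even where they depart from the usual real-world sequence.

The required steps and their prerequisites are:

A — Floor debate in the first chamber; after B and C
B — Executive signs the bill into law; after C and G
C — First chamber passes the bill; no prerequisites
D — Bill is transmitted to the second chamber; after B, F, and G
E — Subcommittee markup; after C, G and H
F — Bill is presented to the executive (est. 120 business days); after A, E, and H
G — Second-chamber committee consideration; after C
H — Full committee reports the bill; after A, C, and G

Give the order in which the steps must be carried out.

C, G, B, A, H, E, F, D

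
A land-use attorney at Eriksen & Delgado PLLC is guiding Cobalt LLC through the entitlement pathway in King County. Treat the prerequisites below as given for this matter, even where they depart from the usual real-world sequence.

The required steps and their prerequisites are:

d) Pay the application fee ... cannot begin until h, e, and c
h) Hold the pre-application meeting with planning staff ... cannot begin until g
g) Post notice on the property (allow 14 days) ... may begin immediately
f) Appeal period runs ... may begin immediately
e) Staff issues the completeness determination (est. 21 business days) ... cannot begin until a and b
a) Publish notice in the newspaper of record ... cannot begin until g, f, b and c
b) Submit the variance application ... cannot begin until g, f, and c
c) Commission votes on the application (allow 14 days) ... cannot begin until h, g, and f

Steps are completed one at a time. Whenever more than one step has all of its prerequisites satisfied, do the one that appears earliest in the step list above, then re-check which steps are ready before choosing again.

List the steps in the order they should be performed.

g h f c b a e d

g and f have no prerequisites; g is listed earlier, so g is first.
h now also ready, so the ready set is {h, f}; h is listed earlier → h.
Next only f has its prerequisites met → f.
c needed h, g and f, now all done → c.
Next only b has its prerequisites met → b.
a is the only step now ready → a.
Next only e has its prerequisites met → e.
d needed h, e and c, now all done → d.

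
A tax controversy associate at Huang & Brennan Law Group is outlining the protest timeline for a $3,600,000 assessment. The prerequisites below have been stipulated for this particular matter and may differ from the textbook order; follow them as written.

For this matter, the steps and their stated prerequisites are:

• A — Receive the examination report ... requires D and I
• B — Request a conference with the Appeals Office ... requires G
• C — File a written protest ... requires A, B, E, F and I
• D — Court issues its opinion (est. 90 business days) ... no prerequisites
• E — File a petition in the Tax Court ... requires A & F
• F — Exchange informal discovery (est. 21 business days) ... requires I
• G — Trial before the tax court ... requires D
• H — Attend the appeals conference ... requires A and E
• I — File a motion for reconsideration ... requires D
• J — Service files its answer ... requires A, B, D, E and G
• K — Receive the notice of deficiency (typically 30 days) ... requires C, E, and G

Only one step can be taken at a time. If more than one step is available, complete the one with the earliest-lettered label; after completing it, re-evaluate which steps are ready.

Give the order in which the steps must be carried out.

D is the only step with nothing outstanding, so it goes first.
G and I are both available; G has the earlier label → G.
B and I are both available; B has the earlier label → B.
I needed D, now all done → I.
A and F are both available; A has the earlier label → A.
F needed I, now all done → F.
Next only E has its prerequisites met → E.
Now C, H and J have their prerequisites met. C has the earlier label, so C next.
K now also ready, so the ready set is {H, J, K}; H has the earlier label → H.
J and K are both available; J has the earlier label → J.
K is the only step now ready → K.

D, G, B, I, A, F, E, C, H, J, K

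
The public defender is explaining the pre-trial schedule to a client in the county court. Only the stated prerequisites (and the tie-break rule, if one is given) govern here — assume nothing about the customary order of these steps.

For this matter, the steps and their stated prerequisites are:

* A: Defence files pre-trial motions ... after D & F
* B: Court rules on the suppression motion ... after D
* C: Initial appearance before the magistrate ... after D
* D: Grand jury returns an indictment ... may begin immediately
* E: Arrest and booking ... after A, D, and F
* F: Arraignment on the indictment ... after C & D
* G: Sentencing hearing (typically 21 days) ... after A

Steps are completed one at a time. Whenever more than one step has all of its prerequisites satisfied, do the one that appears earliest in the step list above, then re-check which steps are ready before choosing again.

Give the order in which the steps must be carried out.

D B C F A E G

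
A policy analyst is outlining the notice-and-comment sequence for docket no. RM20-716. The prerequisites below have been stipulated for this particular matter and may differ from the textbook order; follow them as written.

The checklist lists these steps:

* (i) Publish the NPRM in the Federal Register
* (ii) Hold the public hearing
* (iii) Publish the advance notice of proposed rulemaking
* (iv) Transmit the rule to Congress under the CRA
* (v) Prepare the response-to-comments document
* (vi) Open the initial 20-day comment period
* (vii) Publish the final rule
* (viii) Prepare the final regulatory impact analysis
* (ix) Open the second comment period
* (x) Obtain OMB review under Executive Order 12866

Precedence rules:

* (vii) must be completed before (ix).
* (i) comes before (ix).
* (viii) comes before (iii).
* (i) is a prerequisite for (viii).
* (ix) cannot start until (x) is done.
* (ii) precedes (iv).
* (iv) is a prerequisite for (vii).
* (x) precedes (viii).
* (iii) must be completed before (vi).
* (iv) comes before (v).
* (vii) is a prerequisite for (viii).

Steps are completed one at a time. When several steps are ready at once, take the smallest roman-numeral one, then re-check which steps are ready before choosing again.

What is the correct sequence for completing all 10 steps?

(i), (ii) and (x) have no prerequisites; (i) has the earlier label, so (i) is first.
(ii) and (x) are both available; (ii) has the earlier label → (ii).
(iv) now also ready, so the ready set is {(iv), (x)}; (iv) has the earlier label → (iv).
(v) and (vii) now also ready, so the ready set is {(v), (vii), (x)}; (v) has the earlier label → (v).
Ready: (vii) and (x). (vii) has the earlier label → (vii).
Next only (x) has its prerequisites met → (x).
(viii) and (ix) are both available; (viii) has the earlier label → (viii).
Ready: (iii) and (ix). (iii) has the earlier label → (iii).
(vi) now also ready, so the ready set is {(vi), (ix)}; (vi) has the earlier label → (vi).
(ix) needed (i), (vii) and (x), now all done → (ix).

(i), (ii), (iv), (v), (vii), (x), (viii), (iii), (vi), (ix)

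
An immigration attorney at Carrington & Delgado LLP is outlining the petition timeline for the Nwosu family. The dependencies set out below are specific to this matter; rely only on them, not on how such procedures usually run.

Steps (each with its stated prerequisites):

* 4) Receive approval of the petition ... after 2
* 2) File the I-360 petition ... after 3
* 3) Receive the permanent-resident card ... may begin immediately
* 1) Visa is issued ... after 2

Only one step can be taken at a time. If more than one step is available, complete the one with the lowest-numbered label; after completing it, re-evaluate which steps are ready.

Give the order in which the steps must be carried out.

3, 2, 1, 4

Only 3 has no prerequisites, so it is first.
That leaves 2 as the only ready step → 2.
Now 1 and 4 have their prerequisites met. 1 has the earlier label, so 1 next.
4 is the only step now ready → 4.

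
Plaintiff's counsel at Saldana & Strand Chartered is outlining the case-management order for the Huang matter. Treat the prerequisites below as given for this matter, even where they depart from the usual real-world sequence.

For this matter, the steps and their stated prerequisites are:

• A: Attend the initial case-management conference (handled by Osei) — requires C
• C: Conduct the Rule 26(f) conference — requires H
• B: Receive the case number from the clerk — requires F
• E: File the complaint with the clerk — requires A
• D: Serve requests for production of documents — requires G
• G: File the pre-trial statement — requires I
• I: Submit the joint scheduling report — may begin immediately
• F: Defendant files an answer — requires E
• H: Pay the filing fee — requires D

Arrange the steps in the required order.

I has no prerequisites → I first.
G needed I, now all done → G.
That leaves D as the only ready step → D.
That leaves H as the only ready step → H.
Next only C has its prerequisites met → C.
Next only A has its prerequisites met → A.
E needed A, now all done → E.
F is the only step now ready → F.
B needed F, now all done → B.

I G D H C A E F B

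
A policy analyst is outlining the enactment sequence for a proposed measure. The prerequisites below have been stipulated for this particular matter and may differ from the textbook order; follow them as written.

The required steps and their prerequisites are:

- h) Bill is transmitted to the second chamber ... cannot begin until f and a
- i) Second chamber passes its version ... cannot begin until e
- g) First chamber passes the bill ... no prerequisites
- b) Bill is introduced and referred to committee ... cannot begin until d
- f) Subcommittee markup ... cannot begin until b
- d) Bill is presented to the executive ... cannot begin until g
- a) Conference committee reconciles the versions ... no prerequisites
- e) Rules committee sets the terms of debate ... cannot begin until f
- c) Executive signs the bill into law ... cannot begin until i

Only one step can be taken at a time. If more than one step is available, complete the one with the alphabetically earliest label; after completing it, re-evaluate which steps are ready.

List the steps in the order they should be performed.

a g d b f e h i c

Nothing is required for a and g. a has the earlier label → a first.
Next only g has its prerequisites met → g.
d needed g, now all done → d.
b is the only step now ready → b.
f needed b, now all done → f.
Ready: e and h. e has the earlier label → e.
i now also ready, so the ready set is {h, i}; h has the earlier label → h.
i is the only step now ready → i.
c needed i, now all done → c.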